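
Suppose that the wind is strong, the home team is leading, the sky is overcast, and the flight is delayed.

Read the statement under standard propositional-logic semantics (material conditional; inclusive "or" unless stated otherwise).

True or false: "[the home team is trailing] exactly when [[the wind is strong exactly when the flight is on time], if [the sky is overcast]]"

True

Let Q = "the home team is leading" (T), R = "the sky is overcast" (T), P = "the wind is strong" (T), S = "the flight is delayed" (T).
Parsed as ¬Q ↔ (R → (P ↔ ¬S))

¬Q = ¬T = F
¬S = ¬T = F
P ↔ ¬S = T ↔ F = F
R → (P ↔ ¬S) = T → F = F
¬Q ↔ (R → (P ↔ ¬S)) = F ↔ F = T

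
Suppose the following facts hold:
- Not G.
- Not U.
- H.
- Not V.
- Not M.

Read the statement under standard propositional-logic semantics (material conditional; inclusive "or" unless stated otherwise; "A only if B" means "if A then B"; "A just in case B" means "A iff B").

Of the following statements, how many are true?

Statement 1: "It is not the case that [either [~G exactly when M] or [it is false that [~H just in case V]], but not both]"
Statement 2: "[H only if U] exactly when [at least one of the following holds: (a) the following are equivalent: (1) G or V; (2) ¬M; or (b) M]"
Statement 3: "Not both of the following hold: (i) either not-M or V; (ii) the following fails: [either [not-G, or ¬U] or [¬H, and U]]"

Statement 1: In symbols: ¬((¬G ↔ M) ⊕ ¬(¬H ↔ V))

¬G = ¬F = T
¬G ↔ M = T ↔ F = F
¬H = ¬T = F
¬H ↔ V = F ↔ F = T
¬(¬H ↔ V) = ¬T = F
(¬G ↔ M) ⊕ ¬(¬H ↔ V) = F ⊕ F = F
¬((¬G ↔ M) ⊕ ¬(¬H ↔ V)) = ¬F = T
So Statement 1 is true.

Statement 2: Parsed as (H → U) ↔ (((G ∨ V) ↔ ¬M) ∨ M)

H → U = T → F = F
G ∨ V = F ∨ F = F
¬M = ¬F = T
(G ∨ V) ↔ ¬M = F ↔ T = F
((G ∨ V) ↔ ¬M) ∨ M = F ∨ F = F
(H → U) ↔ (((G ∨ V) ↔ ¬M) ∨ M) = F ↔ F = T
Thus Statement 2 is true.

Statement 3: In symbols: (¬M ∨ V) ↑ ¬((¬G ∨ ¬U) ∨ (¬H ∧ U))

¬M = ¬F = T
¬M ∨ V = T ∨ F = T
¬G = ¬F = T
¬U = ¬F = T
¬G ∨ ¬U = T ∨ T = T
¬H = ¬T = F
¬H ∧ U = F ∧ F = F
(¬G ∨ ¬U) ∨ (¬H ∧ U) = T ∨ F = T
¬((¬G ∨ ¬U) ∨ (¬H ∧ U)) = ¬T = F
(¬M ∨ V) ↑ ¬((¬G ∨ ¬U) ∨ (¬H ∧ U)) = T ↑ F = T
Thus Statement 3 is true.

Count: 3.

3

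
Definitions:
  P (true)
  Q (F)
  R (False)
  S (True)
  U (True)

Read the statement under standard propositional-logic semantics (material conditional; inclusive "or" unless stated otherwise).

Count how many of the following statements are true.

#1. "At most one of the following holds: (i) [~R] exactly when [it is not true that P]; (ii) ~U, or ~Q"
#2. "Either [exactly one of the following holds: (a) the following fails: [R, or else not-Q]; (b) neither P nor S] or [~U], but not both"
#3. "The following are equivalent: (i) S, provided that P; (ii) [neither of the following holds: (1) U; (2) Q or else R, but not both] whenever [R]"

#1: This is (¬R ↔ ¬P) ↑ (¬U ∨ ¬Q).

¬R = ¬F = T
¬P = ¬T = F
¬R ↔ ¬P = T ↔ F = F
¬U = ¬T = F
¬Q = ¬F = T
¬U ∨ ¬Q = F ∨ T = T
(¬R ↔ ¬P) ↑ (¬U ∨ ¬Q) = F ↑ T = T
Hence #1 is true.

#2: Formalization: (¬(R ∨ ¬Q) ⊕ (P ↓ S)) ⊕ ¬U

¬Q = ¬F = T
R ∨ ¬Q = F ∨ T = T
¬(R ∨ ¬Q) = ¬T = F
P ↓ S = T ↓ T = F
¬(R ∨ ¬Q) ⊕ (P ↓ S) = F ⊕ F = F
¬U = ¬T = F
(¬(R ∨ ¬Q) ⊕ (P ↓ S)) ⊕ ¬U = F ⊕ F = F
So #2 is false.

#3: Formalization: (P → S) ↔ (R → (U ↓ (Q ⊕ R)))

P → S = T → T = T
Q ⊕ R = F ⊕ F = F
U ↓ (Q ⊕ R) = T ↓ F = F
R → (U ↓ (Q ⊕ R)) = F → F = T
(P → S) ↔ (R → (U ↓ (Q ⊕ R))) = T ↔ T = T
Thus #3 is true.

True statements: 2 (#1, #3).

2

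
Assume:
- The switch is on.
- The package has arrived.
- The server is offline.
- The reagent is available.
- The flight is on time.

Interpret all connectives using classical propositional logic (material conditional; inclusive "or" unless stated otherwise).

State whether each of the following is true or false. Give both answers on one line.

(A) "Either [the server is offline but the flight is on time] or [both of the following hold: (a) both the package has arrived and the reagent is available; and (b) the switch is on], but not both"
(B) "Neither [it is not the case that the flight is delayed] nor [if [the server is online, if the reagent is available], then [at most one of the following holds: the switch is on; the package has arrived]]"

Let K = "the server is online" (F), L = "the flight is delayed" (F), V = "the package has arrived" (T), N = "the reagent is available" (T), M = "the switch is on" (T).

(A): Parsed as (~K & ~L) xor ((V & N) & M)

~K = ~F = T
~L = ~F = T
~K & ~L = T & T = T
V & N = T & T = T
(V & N) & M = T & T = T
(~K & ~L) xor ((V & N) & M) = T xor T = F
So (A) is false.

(B): Parsed as ~L nor ((N -> K) -> (M nand V))

~L = ~F = T
N -> K = T -> F = F
M nand V = T nand T = F
(N -> K) -> (M nand V) = F -> F = T
~L nor ((N -> K) -> (M nand V)) = T nor T = F
So (B) is false.

(A) F / (B) F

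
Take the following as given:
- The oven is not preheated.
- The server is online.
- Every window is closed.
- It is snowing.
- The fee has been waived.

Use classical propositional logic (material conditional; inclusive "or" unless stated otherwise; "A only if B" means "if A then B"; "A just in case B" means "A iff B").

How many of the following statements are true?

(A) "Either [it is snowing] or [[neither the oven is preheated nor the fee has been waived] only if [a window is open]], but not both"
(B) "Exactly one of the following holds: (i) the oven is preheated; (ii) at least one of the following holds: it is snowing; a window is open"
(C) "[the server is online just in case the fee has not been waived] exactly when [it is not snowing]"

Let U = "it is snowing" (T), R = "the oven is preheated" (F), L = "the fee has been waived" (T), P = "a window is open" (F), W = "the server is online" (T).

(A): In symbols: U xor ((R nor L) -> P)

R nor L = F nor T = F
(R nor L) -> P = F -> F = T
U xor ((R nor L) -> P) = T xor T = F
Hence (A) is false.

(B): Formalization: R xor (U | P)

U | P = T | F = T
R xor (U | P) = F xor T = T
Hence (B) is true.

(C): In symbols: (W <-> ~L) <-> ~U

~L = ~T = F
W <-> ~L = T <-> F = F
~U = ~T = F
(W <-> ~L) <-> ~U = F <-> F = T
Hence (C) is true.

True statements: 2.

2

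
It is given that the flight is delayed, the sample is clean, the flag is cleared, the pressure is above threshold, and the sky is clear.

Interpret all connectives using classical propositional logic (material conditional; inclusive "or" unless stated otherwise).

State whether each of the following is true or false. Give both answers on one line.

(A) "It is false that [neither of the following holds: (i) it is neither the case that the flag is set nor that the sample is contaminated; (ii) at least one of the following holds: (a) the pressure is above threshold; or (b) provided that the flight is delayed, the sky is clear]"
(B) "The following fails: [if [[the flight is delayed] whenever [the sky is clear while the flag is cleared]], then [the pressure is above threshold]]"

Let R = "the flag is set" (F), Q = "the sample is contaminated" (F), S = "the pressure is above threshold" (T), P = "the flight is delayed" (T), U = "the sky is overcast" (F).

(A): Formalization: ~((R nor Q) nor (S | (P -> ~U)))

R nor Q = F nor F = T
~U = ~F = T
P -> ~U = T -> T = T
S | (P -> ~U) = T | T = T
(R nor Q) nor (S | (P -> ~U)) = T nor T = F
~((R nor Q) nor (S | (P -> ~U))) = ~F = T
Hence (A) is true.

(B): Formalization: ~(((~U & ~R) -> P) -> S)

~U = ~F = T
~R = ~F = T
~U & ~R = T & T = T
(~U & ~R) -> P = T -> T = T
((~U & ~R) -> P) -> S = T -> T = T
~(((~U & ~R) -> P) -> S) = ~T = F
So (B) is false.

(A) true / (B) false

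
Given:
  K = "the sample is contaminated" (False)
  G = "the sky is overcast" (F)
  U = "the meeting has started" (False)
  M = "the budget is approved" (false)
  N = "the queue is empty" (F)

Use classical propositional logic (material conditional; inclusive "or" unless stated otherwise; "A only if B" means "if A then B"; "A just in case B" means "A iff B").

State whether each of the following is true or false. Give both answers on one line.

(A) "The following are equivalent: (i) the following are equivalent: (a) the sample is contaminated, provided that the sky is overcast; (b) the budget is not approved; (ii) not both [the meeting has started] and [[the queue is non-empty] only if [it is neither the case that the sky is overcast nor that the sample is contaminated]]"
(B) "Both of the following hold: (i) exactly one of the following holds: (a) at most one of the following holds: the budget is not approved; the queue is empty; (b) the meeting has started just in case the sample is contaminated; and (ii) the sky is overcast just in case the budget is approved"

(A) True, (B) False

(A): In symbols: ((G → K) ↔ ¬M) ↔ (U ↑ (¬N → (G ↓ K)))

G → K = F → F = T
¬M = ¬F = T
(G → K) ↔ ¬M = T ↔ T = T
¬N = ¬F = T
G ↓ K = F ↓ F = T
¬N → (G ↓ K) = T → T = T
U ↑ (¬N → (G ↓ K)) = F ↑ T = T
((G → K) ↔ ¬M) ↔ (U ↑ (¬N → (G ↓ K))) = T ↔ T = T
So (A) is true.

(B): Parsed as ((¬M ↑ N) ⊕ (U ↔ K)) ∧ (G ↔ M)

¬M = ¬F = T
¬M ↑ N = T ↑ F = T
U ↔ K = F ↔ F = T
(¬M ↑ N) ⊕ (U ↔ K) = T ⊕ T = F
G ↔ M = F ↔ F = T
((¬M ↑ N) ⊕ (U ↔ K)) ∧ (G ↔ M) = F ∧ T = F
Thus (B) is false.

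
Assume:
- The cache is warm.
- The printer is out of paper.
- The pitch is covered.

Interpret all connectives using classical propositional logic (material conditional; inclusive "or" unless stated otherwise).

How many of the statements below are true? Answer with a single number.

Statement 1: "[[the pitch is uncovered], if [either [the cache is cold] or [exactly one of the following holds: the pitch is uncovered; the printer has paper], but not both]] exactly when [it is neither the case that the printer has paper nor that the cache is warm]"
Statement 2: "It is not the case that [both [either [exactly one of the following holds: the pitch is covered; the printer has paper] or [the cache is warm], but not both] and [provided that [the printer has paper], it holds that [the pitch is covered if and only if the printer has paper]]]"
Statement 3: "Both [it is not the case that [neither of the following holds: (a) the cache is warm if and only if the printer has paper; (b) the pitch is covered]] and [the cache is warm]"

2

Let L = "the cache is warm" (True), H = "the pitch is covered" (True), D = "the printer has paper" (False).

Statement 1: Parsed as ((not L xor (not H xor D)) -> not H) iff (D nor L)

not L = not True = False
not H = not True = False
not H xor D = False xor False = False
not L xor (not H xor D) = False xor False = False
not H = not True = False
(not L xor (not H xor D)) -> not H = False -> False = True
D nor L = False nor True = False
((not L xor (not H xor D)) -> not H) iff (D nor L) = True iff False = False
Hence Statement 1 is false.

Statement 2: In symbols: not (((H xor D) xor L) and (D -> (H iff D)))

H xor D = True xor False = True
(H xor D) xor L = True xor True = False
H iff D = True iff False = False
D -> (H iff D) = False -> False = True
((H xor D) xor L) and (D -> (H iff D)) = False and True = False
not (((H xor D) xor L) and (D -> (H iff D))) = not False = True
So Statement 2 is true.

Statement 3: Formalization: not ((L iff D) nor H) and L

L iff D = True iff False = False
(L iff D) nor H = False nor True = False
not ((L iff D) nor H) = not False = True
not ((L iff D) nor H) and L = True and True = True
Thus Statement 3 is true.

Count: 2.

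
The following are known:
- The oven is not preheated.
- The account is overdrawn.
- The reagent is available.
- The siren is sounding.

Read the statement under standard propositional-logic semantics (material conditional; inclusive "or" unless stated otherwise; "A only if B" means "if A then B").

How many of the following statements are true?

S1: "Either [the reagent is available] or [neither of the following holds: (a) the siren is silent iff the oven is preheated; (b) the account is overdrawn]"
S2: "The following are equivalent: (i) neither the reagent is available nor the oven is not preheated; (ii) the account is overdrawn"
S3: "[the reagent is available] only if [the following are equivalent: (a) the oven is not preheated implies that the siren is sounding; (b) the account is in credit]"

1

Let R = "the reagent is available" (T), N = "the siren is sounding" (T), W = "the oven is preheated" (F), S = "the account is overdrawn" (T).

S1: In symbols: R | ((~N <-> W) nor S)

~N = ~T = F
~N <-> W = F <-> F = T
(~N <-> W) nor S = T nor T = F
R | ((~N <-> W) nor S) = T | F = T
Hence S1 is true.

S2: This is (R nor ~W) <-> S.

~W = ~F = T
R nor ~W = T nor T = F
(R nor ~W) <-> S = F <-> T = F
Hence S2 is false.

S3: Parsed as R -> ((~W -> N) <-> ~S)

~W = ~F = T
~W -> N = T -> T = T
~S = ~T = F
(~W -> N) <-> ~S = T <-> F = F
R -> ((~W -> N) <-> ~S) = T -> F = F
Thus S3 is false.

True statements: 1.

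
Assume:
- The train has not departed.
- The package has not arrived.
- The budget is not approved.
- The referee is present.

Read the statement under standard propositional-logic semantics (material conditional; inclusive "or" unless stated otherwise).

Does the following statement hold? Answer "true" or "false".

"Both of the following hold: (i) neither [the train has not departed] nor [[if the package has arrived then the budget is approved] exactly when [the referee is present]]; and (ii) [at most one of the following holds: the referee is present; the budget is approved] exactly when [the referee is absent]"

False.

Let G = "the train has departed" (F), H = "the package has arrived" (F), W = "the budget is approved" (F), D = "the referee is present" (T).
In symbols: (~G nor ((H -> W) <-> D)) & ((D nand W) <-> ~D)

~G = ~F = T
H -> W = F -> F = T
(H -> W) <-> D = T <-> T = T
~G nor ((H -> W) <-> D) = T nor T = F
D nand W = T nand F = T
~D = ~T = F
(D nand W) <-> ~D = T <-> F = F
(~G nor ((H -> W) <-> D)) & ((D nand W) <-> ~D) = F & F = F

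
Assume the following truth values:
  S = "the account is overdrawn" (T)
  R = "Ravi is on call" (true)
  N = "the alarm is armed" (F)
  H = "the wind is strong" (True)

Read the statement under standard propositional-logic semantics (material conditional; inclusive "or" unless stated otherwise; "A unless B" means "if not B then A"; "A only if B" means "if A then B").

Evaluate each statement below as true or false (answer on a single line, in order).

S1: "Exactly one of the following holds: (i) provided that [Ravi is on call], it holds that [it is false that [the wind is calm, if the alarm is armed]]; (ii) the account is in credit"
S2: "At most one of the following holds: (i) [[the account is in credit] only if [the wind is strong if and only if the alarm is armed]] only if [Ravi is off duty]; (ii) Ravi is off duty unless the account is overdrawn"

S1 F; S2 T

S1: Parsed as (R -> ~(N -> ~H)) xor ~S

~H = ~T = F
N -> ~H = F -> F = T
~(N -> ~H) = ~T = F
R -> ~(N -> ~H) = T -> F = F
~S = ~T = F
(R -> ~(N -> ~H)) xor ~S = F xor F = F
Thus S1 is false.

S2: Formalization: ((~S -> (H <-> N)) -> ~R) nand (~R | S)

~S = ~T = F
H <-> N = T <-> F = F
~S -> (H <-> N) = F -> F = T
~R = ~T = F
(~S -> (H <-> N)) -> ~R = T -> F = F
~R = ~T = F
~R | S = F | T = T
((~S -> (H <-> N)) -> ~R) nand (~R | S) = F nand T = T
So S2 is true.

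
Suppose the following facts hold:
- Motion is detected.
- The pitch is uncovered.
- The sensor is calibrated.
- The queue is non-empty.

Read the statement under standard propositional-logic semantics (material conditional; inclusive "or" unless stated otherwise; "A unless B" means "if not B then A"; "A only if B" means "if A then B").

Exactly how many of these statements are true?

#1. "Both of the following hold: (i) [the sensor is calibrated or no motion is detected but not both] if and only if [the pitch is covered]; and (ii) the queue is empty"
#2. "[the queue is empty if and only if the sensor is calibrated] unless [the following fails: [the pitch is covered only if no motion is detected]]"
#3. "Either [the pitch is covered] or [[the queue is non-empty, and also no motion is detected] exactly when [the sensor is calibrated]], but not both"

Let S = "the sensor is calibrated" (T), L = "motion is detected" (T), W = "the pitch is covered" (F), P = "the queue is empty" (F).

#1: This is ((S xor ~L) <-> W) & P.

~L = ~T = F
S xor ~L = T xor F = T
(S xor ~L) <-> W = T <-> F = F
((S xor ~L) <-> W) & P = F & F = F
Hence #1 is false.

#2: In symbols: (P <-> S) | ~(W -> ~L)

P <-> S = F <-> T = F
~L = ~T = F
W -> ~L = F -> F = T
~(W -> ~L) = ~T = F
(P <-> S) | ~(W -> ~L) = F | F = F
Thus #2 is false.

#3: Formalization: W xor ((~P & ~L) <-> S)

~P = ~F = T
~L = ~T = F
~P & ~L = T & F = F
(~P & ~L) <-> S = F <-> T = F
W xor ((~P & ~L) <-> S) = F xor F = F
Thus #3 is false.

0 of the 3 statements are true (none).

0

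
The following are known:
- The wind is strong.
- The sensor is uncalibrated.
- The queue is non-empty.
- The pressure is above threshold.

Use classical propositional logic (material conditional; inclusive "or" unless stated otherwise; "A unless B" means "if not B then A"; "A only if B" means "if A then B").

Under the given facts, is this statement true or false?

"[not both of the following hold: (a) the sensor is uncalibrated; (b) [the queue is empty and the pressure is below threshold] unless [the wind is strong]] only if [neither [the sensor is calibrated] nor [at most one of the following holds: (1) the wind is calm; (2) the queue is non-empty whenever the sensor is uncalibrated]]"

The statement is true.

Let Q = "the sensor is calibrated" (False), R = "the queue is empty" (False), S = "the pressure is above threshold" (True), P = "the wind is strong" (True).
Parsed as (not Q nand ((R and not S) or P)) -> (Q nor (not P nand (not Q -> not R)))

not Q = not False = True
not S = not True = False
R and not S = False and False = False
(R and not S) or P = False or True = True
not Q nand ((R and not S) or P) = True nand True = False
not P = not True = False
not Q = not False = True
not R = not False = True
not Q -> not R = True -> True = True
not P nand (not Q -> not R) = False nand True = True
Q nor (not P nand (not Q -> not R)) = False nor True = False
(not Q nand ((R and not S) or P)) -> (Q nor (not P nand (not Q -> not R))) = False -> False = True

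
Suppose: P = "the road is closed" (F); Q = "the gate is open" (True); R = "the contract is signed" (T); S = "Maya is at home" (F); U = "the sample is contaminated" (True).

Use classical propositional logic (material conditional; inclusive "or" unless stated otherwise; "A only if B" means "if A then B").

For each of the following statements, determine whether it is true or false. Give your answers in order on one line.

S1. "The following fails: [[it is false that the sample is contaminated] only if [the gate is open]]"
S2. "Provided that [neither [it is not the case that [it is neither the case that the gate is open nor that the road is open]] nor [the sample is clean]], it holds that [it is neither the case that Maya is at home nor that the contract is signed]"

S1: In symbols: ¬(¬U → Q)

¬U = ¬T = F
¬U → Q = F → T = T
¬(¬U → Q) = ¬T = F
Thus S1 is false.

S2: This is (¬(Q ↓ ¬P) ↓ ¬U) → (S ↓ R).

¬P = ¬F = T
Q ↓ ¬P = T ↓ T = F
¬(Q ↓ ¬P) = ¬F = T
¬U = ¬T = F
¬(Q ↓ ¬P) ↓ ¬U = T ↓ F = F
S ↓ R = F ↓ T = F
(¬(Q ↓ ¬P) ↓ ¬U) → (S ↓ R) = F → F = T
Hence S2 is true.

S1 F / S2 T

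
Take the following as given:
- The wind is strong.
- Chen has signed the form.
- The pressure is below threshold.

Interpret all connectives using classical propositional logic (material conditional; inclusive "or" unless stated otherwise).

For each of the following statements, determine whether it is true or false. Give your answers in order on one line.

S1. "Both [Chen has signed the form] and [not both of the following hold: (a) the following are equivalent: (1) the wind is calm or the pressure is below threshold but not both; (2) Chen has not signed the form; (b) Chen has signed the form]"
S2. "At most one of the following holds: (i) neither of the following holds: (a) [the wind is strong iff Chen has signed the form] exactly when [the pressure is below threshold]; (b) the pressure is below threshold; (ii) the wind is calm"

S1 True; S2 True

Let K = "Chen has signed the form" (T), D = "the wind is strong" (T), V = "the pressure is above threshold" (F).

S1: Formalization: K ∧ (((¬D ⊕ ¬V) ↔ ¬K) ↑ K)

¬D = ¬T = F
¬V = ¬F = T
¬D ⊕ ¬V = F ⊕ T = T
¬K = ¬T = F
(¬D ⊕ ¬V) ↔ ¬K = T ↔ F = F
((¬D ⊕ ¬V) ↔ ¬K) ↑ K = F ↑ T = T
K ∧ (((¬D ⊕ ¬V) ↔ ¬K) ↑ K) = T ∧ T = T
So S1 is true.

S2: This is (((D ↔ K) ↔ ¬V) ↓ ¬V) ↑ ¬D.

D ↔ K = T ↔ T = T
¬V = ¬F = T
(D ↔ K) ↔ ¬V = T ↔ T = T
¬V = ¬F = T
((D ↔ K) ↔ ¬V) ↓ ¬V = T ↓ T = F
¬D = ¬T = F
(((D ↔ K) ↔ ¬V) ↓ ¬V) ↑ ¬D = F ↑ F = T
Hence S2 is true.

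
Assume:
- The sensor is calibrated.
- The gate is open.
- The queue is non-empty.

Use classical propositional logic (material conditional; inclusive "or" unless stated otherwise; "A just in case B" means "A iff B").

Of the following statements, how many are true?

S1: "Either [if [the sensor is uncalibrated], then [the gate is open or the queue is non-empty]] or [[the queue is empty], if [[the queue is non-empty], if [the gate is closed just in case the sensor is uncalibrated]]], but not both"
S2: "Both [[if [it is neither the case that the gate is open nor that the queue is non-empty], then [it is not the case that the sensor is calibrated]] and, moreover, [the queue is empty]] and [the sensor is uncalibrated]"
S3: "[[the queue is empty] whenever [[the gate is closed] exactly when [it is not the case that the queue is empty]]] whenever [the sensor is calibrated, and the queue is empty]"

2

Let R = "the sensor is calibrated" (True), K = "the gate is open" (True), M = "the queue is empty" (False).

S1: In symbols: (not R -> (K or not M)) xor (((not K iff not R) -> not M) -> M)

not R = not True = False
not M = not False = True
K or not M = True or True = True
not R -> (K or not M) = False -> True = True
not K = not True = False
not R = not True = False
not K iff not R = False iff False = True
not M = not False = True
(not K iff not R) -> not M = True -> True = True
((not K iff not R) -> not M) -> M = True -> False = False
(not R -> (K or not M)) xor (((not K iff not R) -> not M) -> M) = True xor False = True
Hence S1 is true.

S2: Formalization: (((K nor not M) -> not R) and M) and not R

not M = not False = True
K nor not M = True nor True = False
not R = not True = False
(K nor not M) -> not R = False -> False = True
((K nor not M) -> not R) and M = True and False = False
not R = not True = False
(((K nor not M) -> not R) and M) and not R = False and False = False
So S2 is false.

S3: In symbols: (R and M) -> ((not K iff not M) -> M)

R and M = True and False = False
not K = not True = False
not M = not False = True
not K iff not M = False iff True = False
(not K iff not M) -> M = False -> False = True
(R and M) -> ((not K iff not M) -> M) = False -> True = True
So S3 is true.

2 of the 3 statements are true (S1, S3).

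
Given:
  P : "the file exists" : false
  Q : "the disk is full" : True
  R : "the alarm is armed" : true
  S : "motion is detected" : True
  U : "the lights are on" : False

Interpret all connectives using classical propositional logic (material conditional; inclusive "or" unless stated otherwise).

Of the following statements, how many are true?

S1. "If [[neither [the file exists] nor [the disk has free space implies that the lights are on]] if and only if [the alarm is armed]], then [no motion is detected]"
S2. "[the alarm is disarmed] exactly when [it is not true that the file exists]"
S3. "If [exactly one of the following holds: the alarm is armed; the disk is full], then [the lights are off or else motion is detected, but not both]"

S1: Formalization: ((P nor (~Q -> U)) <-> R) -> ~S

~Q = ~T = F
~Q -> U = F -> F = T
P nor (~Q -> U) = F nor T = F
(P nor (~Q -> U)) <-> R = F <-> T = F
~S = ~T = F
((P nor (~Q -> U)) <-> R) -> ~S = F -> F = T
Thus S1 is true.

S2: In symbols: ~R <-> ~P

~R = ~T = F
~P = ~F = T
~R <-> ~P = F <-> T = F
Thus S2 is false.

S3: This is (R xor Q) -> (~U xor S).

R xor Q = T xor T = F
~U = ~F = T
~U xor S = T xor T = F
(R xor Q) -> (~U xor S) = F -> F = T
Hence S3 is true.

Count: 2.

2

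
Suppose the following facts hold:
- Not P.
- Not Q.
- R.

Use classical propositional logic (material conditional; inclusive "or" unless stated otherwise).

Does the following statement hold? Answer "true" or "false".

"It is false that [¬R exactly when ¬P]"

In symbols: ¬(¬R ↔ ¬P)

¬R = ¬T = F
¬P = ¬F = T
¬R ↔ ¬P = F ↔ T = F
¬(¬R ↔ ¬P) = ¬F = T

True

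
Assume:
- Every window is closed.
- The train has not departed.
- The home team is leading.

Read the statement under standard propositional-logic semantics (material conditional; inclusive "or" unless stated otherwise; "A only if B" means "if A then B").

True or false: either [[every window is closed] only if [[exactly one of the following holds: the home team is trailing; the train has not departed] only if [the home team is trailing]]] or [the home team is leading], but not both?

Let P = "a window is open" (F), R = "the home team is leading" (T), Q = "the train has departed" (F).
Parsed as (~P -> ((~R xor ~Q) -> ~R)) xor R

~P = ~F = T
~R = ~T = F
~Q = ~F = T
~R xor ~Q = F xor T = T
~R = ~T = F
(~R xor ~Q) -> ~R = T -> F = F
~P -> ((~R xor ~Q) -> ~R) = T -> F = F
(~P -> ((~R xor ~Q) -> ~R)) xor R = F xor T = T

True.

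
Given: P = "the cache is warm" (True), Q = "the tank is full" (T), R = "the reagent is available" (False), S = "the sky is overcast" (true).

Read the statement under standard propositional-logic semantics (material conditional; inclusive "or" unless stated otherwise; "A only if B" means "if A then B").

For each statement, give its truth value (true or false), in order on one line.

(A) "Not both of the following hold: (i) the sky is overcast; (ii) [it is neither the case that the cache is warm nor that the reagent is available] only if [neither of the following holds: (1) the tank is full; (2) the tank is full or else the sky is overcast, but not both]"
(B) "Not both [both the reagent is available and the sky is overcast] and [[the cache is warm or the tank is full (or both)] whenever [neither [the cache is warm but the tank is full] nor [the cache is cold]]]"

(A) F / (B) T

(A): In symbols: S ↑ ((P ↓ R) → (Q ↓ (Q ⊕ S)))

P ↓ R = T ↓ F = F
Q ⊕ S = T ⊕ T = F
Q ↓ (Q ⊕ S) = T ↓ F = F
(P ↓ R) → (Q ↓ (Q ⊕ S)) = F → F = T
S ↑ ((P ↓ R) → (Q ↓ (Q ⊕ S))) = T ↑ T = F
So (A) is false.

(B): Parsed as (R ∧ S) ↑ (((P ∧ Q) ↓ ¬P) → (P ∨ Q))

R ∧ S = F ∧ T = F
P ∧ Q = T ∧ T = T
¬P = ¬T = F
(P ∧ Q) ↓ ¬P = T ↓ F = F
P ∨ Q = T ∨ T = T
((P ∧ Q) ↓ ¬P) → (P ∨ Q) = F → T = T
(R ∧ S) ↑ (((P ∧ Q) ↓ ¬P) → (P ∨ Q)) = F ↑ T = T
Hence (B) is true.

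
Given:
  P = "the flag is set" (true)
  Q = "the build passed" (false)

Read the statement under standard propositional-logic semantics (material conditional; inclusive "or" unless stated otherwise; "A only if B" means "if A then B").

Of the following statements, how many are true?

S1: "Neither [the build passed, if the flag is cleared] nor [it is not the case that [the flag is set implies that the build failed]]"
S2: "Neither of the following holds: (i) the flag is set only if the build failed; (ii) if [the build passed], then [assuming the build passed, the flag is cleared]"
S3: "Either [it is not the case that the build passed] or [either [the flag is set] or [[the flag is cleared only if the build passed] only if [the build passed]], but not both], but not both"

S1: Formalization: (¬P → Q) ↓ ¬(P → ¬Q)

¬P = ¬T = F
¬P → Q = F → F = T
¬Q = ¬F = T
P → ¬Q = T → T = T
¬(P → ¬Q) = ¬T = F
(¬P → Q) ↓ ¬(P → ¬Q) = T ↓ F = F
So S1 is false.

S2: Parsed as (P → ¬Q) ↓ (Q → (Q → ¬P))

¬Q = ¬F = T
P → ¬Q = T → T = T
¬P = ¬T = F
Q → ¬P = F → F = T
Q → (Q → ¬P) = F → T = T
(P → ¬Q) ↓ (Q → (Q → ¬P)) = T ↓ T = F
Hence S2 is false.

S3: In symbols: ¬Q ⊕ (P ⊕ ((¬P → Q) → Q))

¬Q = ¬F = T
¬P = ¬T = F
¬P → Q = F → F = T
(¬P → Q) → Q = T → F = F
P ⊕ ((¬P → Q) → Q) = T ⊕ F = T
¬Q ⊕ (P ⊕ ((¬P → Q) → Q)) = T ⊕ T = F
So S3 is false.

True statements: 0 (none).

0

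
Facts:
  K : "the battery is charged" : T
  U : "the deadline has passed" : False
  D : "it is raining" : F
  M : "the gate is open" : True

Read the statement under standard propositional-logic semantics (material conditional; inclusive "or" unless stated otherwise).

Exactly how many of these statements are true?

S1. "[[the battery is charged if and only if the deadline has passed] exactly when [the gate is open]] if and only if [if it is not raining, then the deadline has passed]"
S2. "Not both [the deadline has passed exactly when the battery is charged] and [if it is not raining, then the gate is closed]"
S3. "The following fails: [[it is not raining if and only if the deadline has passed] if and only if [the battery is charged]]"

S1: This is ((K ↔ U) ↔ M) ↔ (¬D → U).

K ↔ U = T ↔ F = F
(K ↔ U) ↔ M = F ↔ T = F
¬D = ¬F = T
¬D → U = T → F = F
((K ↔ U) ↔ M) ↔ (¬D → U) = F ↔ F = T
Thus S1 is true.

S2: Parsed as (U ↔ K) ↑ (¬D → ¬M)

U ↔ K = F ↔ T = F
¬D = ¬F = T
¬M = ¬T = F
¬D → ¬M = T → F = F
(U ↔ K) ↑ (¬D → ¬M) = F ↑ F = T
Thus S2 is true.

S3: This is ¬((¬D ↔ U) ↔ K).

¬D = ¬F = T
¬D ↔ U = T ↔ F = F
(¬D ↔ U) ↔ K = F ↔ T = F
¬((¬D ↔ U) ↔ K) = ¬F = T
Thus S3 is true.

True statements: 3.

3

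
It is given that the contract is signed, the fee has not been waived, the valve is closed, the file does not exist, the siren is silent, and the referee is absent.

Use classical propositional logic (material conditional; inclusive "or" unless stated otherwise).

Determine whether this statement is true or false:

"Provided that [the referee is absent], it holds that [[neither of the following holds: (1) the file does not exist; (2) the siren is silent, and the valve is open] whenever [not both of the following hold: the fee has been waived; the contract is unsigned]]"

False

Let V = "the referee is present" (F), Q = "the fee has been waived" (F), P = "the contract is signed" (T), S = "the file exists" (F), U = "the siren is sounding" (F), R = "the valve is open" (F).
Parsed as ~V -> ((Q nand ~P) -> (~S nor (~U & R)))

~V = ~F = T
~P = ~T = F
Q nand ~P = F nand F = T
~S = ~F = T
~U = ~F = T
~U & R = T & F = F
~S nor (~U & R) = T nor F = F
(Q nand ~P) -> (~S nor (~U & R)) = T -> F = F
~V -> ((Q nand ~P) -> (~S nor (~U & R))) = T -> F = F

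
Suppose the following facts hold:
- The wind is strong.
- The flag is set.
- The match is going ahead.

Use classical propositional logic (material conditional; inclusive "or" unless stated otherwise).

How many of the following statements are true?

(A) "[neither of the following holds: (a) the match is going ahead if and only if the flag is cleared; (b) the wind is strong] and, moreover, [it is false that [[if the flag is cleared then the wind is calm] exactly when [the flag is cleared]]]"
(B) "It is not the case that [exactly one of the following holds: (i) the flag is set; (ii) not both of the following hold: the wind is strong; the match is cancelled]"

Let U = "the match is cancelled" (F), K = "the flag is set" (T), V = "the wind is strong" (T).

(A): This is ((~U <-> ~K) nor V) & ~((~K -> ~V) <-> ~K).

~U = ~F = T
~K = ~T = F
~U <-> ~K = T <-> F = F
(~U <-> ~K) nor V = F nor T = F
~K = ~T = F
~V = ~T = F
~K -> ~V = F -> F = T
~K = ~T = F
(~K -> ~V) <-> ~K = T <-> F = F
~((~K -> ~V) <-> ~K) = ~F = T
((~U <-> ~K) nor V) & ~((~K -> ~V) <-> ~K) = F & T = F
So (A) is false.

(B): Parsed as ~(K xor (V nand U))

V nand U = T nand F = T
K xor (V nand U) = T xor T = F
~(K xor (V nand U)) = ~F = T
Hence (B) is true.

Count: 1.

1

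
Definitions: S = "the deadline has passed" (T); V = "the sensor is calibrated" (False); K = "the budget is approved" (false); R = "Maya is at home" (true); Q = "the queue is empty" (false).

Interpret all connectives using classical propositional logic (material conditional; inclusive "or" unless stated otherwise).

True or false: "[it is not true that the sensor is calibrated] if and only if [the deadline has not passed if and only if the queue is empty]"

Parsed as ¬V ↔ (¬S ↔ Q)

¬V = ¬F = T
¬S = ¬T = F
¬S ↔ Q = F ↔ F = T
¬V ↔ (¬S ↔ Q) = T ↔ T = T

The statement is true.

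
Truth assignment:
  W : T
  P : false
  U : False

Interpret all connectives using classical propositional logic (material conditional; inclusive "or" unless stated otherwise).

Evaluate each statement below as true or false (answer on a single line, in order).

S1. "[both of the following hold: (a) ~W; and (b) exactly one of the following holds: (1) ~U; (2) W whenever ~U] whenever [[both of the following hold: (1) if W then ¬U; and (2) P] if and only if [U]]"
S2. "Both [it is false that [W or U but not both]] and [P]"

S1: This is (((W -> ~U) & P) <-> U) -> (~W & (~U xor (~U -> W))).

~U = ~F = T
W -> ~U = T -> T = T
(W -> ~U) & P = T & F = F
((W -> ~U) & P) <-> U = F <-> F = T
~W = ~T = F
~U = ~F = T
~U = ~F = T
~U -> W = T -> T = T
~U xor (~U -> W) = T xor T = F
~W & (~U xor (~U -> W)) = F & F = F
(((W -> ~U) & P) <-> U) -> (~W & (~U xor (~U -> W))) = T -> F = F
Hence S1 is false.

S2: Formalization: ~(W xor U) & P

W xor U = T xor F = T
~(W xor U) = ~T = F
~(W xor U) & P = F & F = F
So S2 is false.

S1 F, S2 F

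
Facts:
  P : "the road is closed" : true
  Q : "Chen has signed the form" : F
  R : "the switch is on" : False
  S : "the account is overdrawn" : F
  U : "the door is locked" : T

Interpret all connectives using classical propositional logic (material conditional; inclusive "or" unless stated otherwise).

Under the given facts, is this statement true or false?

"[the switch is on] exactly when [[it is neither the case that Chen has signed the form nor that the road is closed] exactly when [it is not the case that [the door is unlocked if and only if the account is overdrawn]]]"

Formalization: R iff ((Q nor P) iff not (not U iff S))

Q nor P = False nor True = False
not U = not True = False
not U iff S = False iff False = True
not (not U iff S) = not True = False
(Q nor P) iff not (not U iff S) = False iff False = True
R iff ((Q nor P) iff not (not U iff S)) = False iff True = False

The statement is false.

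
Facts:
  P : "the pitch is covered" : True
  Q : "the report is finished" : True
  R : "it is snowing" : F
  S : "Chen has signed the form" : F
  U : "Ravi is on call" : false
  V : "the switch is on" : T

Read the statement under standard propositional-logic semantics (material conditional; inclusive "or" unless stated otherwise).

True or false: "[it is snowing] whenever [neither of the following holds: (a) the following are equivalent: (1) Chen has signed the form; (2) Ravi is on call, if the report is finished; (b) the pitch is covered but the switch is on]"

True.

Parsed as ((S <-> (Q -> U)) nor (P & V)) -> R

Q -> U = T -> F = F
S <-> (Q -> U) = F <-> F = T
P & V = T & T = T
(S <-> (Q -> U)) nor (P & V) = T nor T = F
((S <-> (Q -> U)) nor (P & V)) -> R = F -> F = T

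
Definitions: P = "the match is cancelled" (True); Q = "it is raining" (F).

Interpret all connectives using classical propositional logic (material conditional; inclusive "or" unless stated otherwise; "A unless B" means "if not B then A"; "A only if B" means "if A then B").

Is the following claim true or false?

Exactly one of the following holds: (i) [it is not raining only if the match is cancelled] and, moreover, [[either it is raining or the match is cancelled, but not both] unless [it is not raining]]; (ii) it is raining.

True

In symbols: ((~Q -> P) & ((Q xor P) | ~Q)) xor Q

~Q = ~F = T
~Q -> P = T -> T = T
Q xor P = F xor T = T
~Q = ~F = T
(Q xor P) | ~Q = T | T = T
(~Q -> P) & ((Q xor P) | ~Q) = T & T = T
((~Q -> P) & ((Q xor P) | ~Q)) xor Q = T xor F = T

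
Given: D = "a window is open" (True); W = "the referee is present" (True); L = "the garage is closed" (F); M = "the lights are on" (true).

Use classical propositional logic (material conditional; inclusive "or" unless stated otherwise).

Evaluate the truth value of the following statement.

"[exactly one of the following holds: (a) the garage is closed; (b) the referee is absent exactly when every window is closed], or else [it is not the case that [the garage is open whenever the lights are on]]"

True

Parsed as (L ⊕ (¬W ↔ ¬D)) ∨ ¬(M → ¬L)

¬W = ¬T = F
¬D = ¬T = F
¬W ↔ ¬D = F ↔ F = T
L ⊕ (¬W ↔ ¬D) = F ⊕ T = T
¬L = ¬F = T
M → ¬L = T → T = T
¬(M → ¬L) = ¬T = F
(L ⊕ (¬W ↔ ¬D)) ∨ ¬(M → ¬L) = T ∨ F = T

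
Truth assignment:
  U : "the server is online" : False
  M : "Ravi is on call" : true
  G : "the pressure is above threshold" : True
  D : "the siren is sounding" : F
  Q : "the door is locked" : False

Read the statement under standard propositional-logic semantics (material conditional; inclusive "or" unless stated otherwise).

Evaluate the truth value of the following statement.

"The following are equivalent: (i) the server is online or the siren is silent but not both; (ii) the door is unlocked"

Values: U=False, D=False, Q=False.
In symbols: (U xor not D) iff not Q

not D = not False = True
U xor not D = False xor True = True
not Q = not False = True
(U xor not D) iff not Q = True iff True = True

The statement is true.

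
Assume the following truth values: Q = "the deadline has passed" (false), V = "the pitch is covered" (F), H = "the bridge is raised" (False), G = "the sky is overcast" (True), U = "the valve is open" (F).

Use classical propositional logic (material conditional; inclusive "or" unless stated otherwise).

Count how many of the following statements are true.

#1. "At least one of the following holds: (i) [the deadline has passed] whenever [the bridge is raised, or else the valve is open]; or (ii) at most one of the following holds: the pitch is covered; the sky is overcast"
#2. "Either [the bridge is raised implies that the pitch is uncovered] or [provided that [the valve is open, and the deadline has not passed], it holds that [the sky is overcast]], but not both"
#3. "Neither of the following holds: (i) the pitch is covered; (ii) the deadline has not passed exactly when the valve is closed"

#1: In symbols: ((H ∨ U) → Q) ∨ (V ↑ G)

H ∨ U = F ∨ F = F
(H ∨ U) → Q = F → F = T
V ↑ G = F ↑ T = T
((H ∨ U) → Q) ∨ (V ↑ G) = T ∨ T = T
So #1 is true.

#2: In symbols: (H → ¬V) ⊕ ((U ∧ ¬Q) → G)

¬V = ¬F = T
H → ¬V = F → T = T
¬Q = ¬F = T
U ∧ ¬Q = F ∧ T = F
(U ∧ ¬Q) → G = F → T = T
(H → ¬V) ⊕ ((U ∧ ¬Q) → G) = T ⊕ T = F
So #2 is false.

#3: Parsed as V ↓ (¬Q ↔ ¬U)

¬Q = ¬F = T
¬U = ¬F = T
¬Q ↔ ¬U = T ↔ T = T
V ↓ (¬Q ↔ ¬U) = F ↓ T = F
So #3 is false.

True statements: 1.

1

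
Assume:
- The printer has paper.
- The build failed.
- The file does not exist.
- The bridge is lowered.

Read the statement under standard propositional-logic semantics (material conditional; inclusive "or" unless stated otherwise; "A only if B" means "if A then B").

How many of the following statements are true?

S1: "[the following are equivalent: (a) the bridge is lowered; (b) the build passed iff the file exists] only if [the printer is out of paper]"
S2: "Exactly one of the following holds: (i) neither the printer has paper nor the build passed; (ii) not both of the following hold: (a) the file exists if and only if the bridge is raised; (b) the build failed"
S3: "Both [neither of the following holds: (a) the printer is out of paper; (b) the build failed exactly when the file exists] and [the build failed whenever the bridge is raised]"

Let S = "the bridge is raised" (False), Q = "the build passed" (False), R = "the file exists" (False), P = "the printer has paper" (True).

S1: This is (not S iff (Q iff R)) -> not P.

not S = not False = True
Q iff R = False iff False = True
not S iff (Q iff R) = True iff True = True
not P = not True = False
(not S iff (Q iff R)) -> not P = True -> False = False
Hence S1 is false.

S2: Formalization: (P nor Q) xor ((R iff S) nand not Q)

P nor Q = True nor False = False
R iff S = False iff False = True
not Q = not False = True
(R iff S) nand not Q = True nand True = False
(P nor Q) xor ((R iff S) nand not Q) = False xor False = False
Thus S2 is false.

S3: In symbols: (not P nor (not Q iff R)) and (S -> not Q)

not P = not True = False
not Q = not False = True
not Q iff R = True iff False = False
not P nor (not Q iff R) = False nor False = True
not Q = not False = True
S -> not Q = False -> True = True
(not P nor (not Q iff R)) and (S -> not Q) = True and True = True
Hence S3 is true.

Count: 1.

1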